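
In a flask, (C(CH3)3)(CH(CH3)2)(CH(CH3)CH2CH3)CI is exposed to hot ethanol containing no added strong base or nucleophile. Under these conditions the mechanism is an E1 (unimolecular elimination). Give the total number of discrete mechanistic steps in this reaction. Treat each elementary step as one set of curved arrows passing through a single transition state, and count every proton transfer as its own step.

Step 1: Rate-determining heterolysis of the C–I bond gives I⁻ and a tertiary carbocation.
(No 1,2-shift: no single shift to an adjacent carbon would give a more stable cation.)
Step 2: An ethanol molecule (solvent) deprotonates a β-carbon; as the C–H bond breaks, those electrons form the new alkene π bond.
Total: 2 elementary steps.

2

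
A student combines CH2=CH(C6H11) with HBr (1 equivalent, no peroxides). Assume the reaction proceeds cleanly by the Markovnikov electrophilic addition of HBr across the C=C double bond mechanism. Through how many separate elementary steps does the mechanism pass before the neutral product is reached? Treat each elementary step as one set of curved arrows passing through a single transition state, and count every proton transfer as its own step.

Step 1: The π electrons of the C=C bond attack a proton of HBr; Markovnikov addition places the new C–H on the less-substituted alkene carbon, so the positive charge ends up on the more-substituted carbon — a secondary carbocation. The H–Br bond breaks heterolytically, releasing Br⁻.
Step 2: Carbocation rearrangement: a 1,2-hydride shift from the adjacent cyclohexyl carbon converts the initially-formed secondary cation into the more stable tertiary cation.
Step 3: The Br⁻ anion donates a lone pair to the carbocation, forming the new C–Br σ-bond and giving the neutral alkyl halide.
Total: 3 elementary steps.

3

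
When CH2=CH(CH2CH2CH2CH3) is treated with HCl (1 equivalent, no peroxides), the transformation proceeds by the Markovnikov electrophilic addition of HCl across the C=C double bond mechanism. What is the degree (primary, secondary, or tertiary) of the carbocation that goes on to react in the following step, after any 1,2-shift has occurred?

secondary

Step 1: Protonation of the alkene by HCl: the π bond acts as the nucleophile and picks up H⁺, giving the more stable (Markovnikov) secondary carbocation. The H–Cl bond breaks heterolytically, releasing Cl⁻.
No single 1,2-shift to an adjacent carbon would give a more-substituted cation, so no rearrangement occurs.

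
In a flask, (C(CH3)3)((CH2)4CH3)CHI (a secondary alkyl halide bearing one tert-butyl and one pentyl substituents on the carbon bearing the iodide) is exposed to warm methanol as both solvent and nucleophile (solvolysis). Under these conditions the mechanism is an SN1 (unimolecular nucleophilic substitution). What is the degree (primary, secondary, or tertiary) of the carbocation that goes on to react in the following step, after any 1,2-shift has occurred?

tertiary

Step 1: Rate-determining heterolysis of the C–I bond gives I⁻ and a secondary carbocation.
Step 2: A 1,2-methyl shift from the adjacent tert-butyl carbon moves the positive charge from the secondary centre to an adjacent carbon, generating a more stable tertiary carbocation.
The cation rearranges from secondary to tertiary via a 1,2-methyl shift from the adjacent tert-butyl carbon; the tertiary cation is what reacts next.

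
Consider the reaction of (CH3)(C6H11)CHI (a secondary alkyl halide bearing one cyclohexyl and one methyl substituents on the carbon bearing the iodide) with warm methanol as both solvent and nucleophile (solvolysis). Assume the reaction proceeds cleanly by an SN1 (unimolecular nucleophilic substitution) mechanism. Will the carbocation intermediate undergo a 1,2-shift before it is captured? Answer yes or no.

The first-formed carbocation is secondary.
The adjacent cyclohexyl carbon already bears 2 other carbon substituents and has a hydrogen to migrate; after a 1,2-hydride shift from that carbon the positive charge sits on a tertiary centre.
Tertiary is more stable than secondary, so the shift occurs.

yes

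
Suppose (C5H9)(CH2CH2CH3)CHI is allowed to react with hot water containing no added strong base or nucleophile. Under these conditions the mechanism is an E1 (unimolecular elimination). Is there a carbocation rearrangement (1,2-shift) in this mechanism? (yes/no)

yes

The first-formed carbocation is secondary.
The adjacent cyclopentyl carbon already bears 2 other carbon substituents and has a hydrogen to migrate; after a 1,2-hydride shift from that carbon the positive charge sits on a tertiary centre.
Tertiary is more stable than secondary, so the shift occurs.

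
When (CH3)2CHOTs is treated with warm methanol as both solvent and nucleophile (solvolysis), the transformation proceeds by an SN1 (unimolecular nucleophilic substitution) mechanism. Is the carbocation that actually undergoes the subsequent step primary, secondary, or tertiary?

secondary

Step 1: The C–O bond breaks with both electrons going to the tosylate; TsO⁻ leaves and a secondary carbocation remains.
No single 1,2-shift to an adjacent carbon would give a more-substituted cation, so no rearrangement occurs.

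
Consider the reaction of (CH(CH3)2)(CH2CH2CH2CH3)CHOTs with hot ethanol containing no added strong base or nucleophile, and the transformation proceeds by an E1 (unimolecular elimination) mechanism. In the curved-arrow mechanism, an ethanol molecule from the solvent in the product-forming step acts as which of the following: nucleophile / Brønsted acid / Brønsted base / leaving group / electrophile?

Step 3: Loss of a β-proton to an ethanol molecule of the solvent: the C–H bonding pair collapses toward the cationic carbon to form the C=C π bond, yielding the alkene.
An ethanol molecule from the solvent in the product-forming step accepts a proton in a proton-transfer step — a Brønsted base.

Brønsted base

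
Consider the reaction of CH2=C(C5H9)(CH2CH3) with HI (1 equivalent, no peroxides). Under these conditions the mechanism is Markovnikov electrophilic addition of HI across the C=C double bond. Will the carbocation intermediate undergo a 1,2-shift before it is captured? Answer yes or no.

no

The first-formed carbocation is tertiary.
No single 1,2-shift to an adjacent carbon would produce a more-substituted cation than the one already present, so no rearrangement occurs.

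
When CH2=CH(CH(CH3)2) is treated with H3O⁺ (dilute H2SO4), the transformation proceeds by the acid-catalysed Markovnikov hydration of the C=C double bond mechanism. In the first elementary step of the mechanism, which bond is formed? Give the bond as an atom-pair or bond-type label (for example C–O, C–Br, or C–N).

C–H

Step 1: Electrophilic addition begins with the π(C=C) electrons forming a bond to the proton of H3O⁺. Following Markovnikov's rule, the resulting cation is secondary. H2O is released.
The bond formed in this step is the C–H bond.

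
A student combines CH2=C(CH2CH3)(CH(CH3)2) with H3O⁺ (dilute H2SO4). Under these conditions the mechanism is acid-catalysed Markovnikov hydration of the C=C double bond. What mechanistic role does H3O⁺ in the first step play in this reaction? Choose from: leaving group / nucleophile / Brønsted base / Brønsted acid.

Brønsted acid

Step 1: Protonation of the alkene by H3O⁺: the π bond acts as the nucleophile and picks up H⁺, giving the more stable (Markovnikov) tertiary carbocation. H2O is released.
H3O⁺ in the first step donates a proton in a proton-transfer step — a Brønsted acid.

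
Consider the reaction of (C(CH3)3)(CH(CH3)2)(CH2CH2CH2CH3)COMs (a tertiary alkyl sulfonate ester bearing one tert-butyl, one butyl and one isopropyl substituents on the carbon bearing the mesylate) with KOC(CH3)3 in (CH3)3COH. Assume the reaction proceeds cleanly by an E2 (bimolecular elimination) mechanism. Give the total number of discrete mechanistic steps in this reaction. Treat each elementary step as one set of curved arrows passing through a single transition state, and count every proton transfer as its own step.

Step 1: Concerted anti-periplanar elimination: (CH3)3CO⁻ abstracts a β-H while MsO⁻ leaves, and the C–H electrons become the new C=C π bond — all in a single transition state.
Total: 1 elementary step.

1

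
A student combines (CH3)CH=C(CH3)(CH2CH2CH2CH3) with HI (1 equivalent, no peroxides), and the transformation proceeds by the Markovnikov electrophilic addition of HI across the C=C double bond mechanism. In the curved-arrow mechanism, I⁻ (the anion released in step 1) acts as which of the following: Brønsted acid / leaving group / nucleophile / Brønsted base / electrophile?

Step 2: The I⁻ anion donates a lone pair to the carbocation, forming the new C–I σ-bond and giving the neutral alkyl halide.
I⁻ (the anion released in step 1) donates an electron pair to form a new σ-bond to carbon — it is the nucleophile.

nucleophile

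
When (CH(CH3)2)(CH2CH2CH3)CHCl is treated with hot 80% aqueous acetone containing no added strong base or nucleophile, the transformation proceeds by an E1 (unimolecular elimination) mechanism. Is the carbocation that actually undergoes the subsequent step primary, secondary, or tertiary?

tertiary

Step 1: Rate-determining heterolysis of the C–Cl bond gives Cl⁻ and a secondary carbocation.
Step 2: A hydride (H with its bonding pair) migrates from the adjacent isopropyl carbon to the cationic centre — a 1,2-hydride shift — upgrading the secondary cation to a tertiary one.
The cation rearranges from secondary to tertiary via a 1,2-hydride shift from the adjacent isopropyl carbon; the tertiary cation is what reacts next.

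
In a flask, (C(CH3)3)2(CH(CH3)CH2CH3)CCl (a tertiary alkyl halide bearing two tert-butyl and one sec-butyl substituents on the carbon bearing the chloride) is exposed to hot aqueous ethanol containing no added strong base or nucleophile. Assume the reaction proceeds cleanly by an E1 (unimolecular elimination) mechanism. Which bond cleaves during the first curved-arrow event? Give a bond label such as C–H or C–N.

Step 1: Ionisation: the C–Cl σ-bond cleaves heterolytically; both bonding electrons depart with Cl⁻, leaving a tertiary carbocation at the α-carbon.
The bond broken in this step is the C–Cl bond.

C–Cl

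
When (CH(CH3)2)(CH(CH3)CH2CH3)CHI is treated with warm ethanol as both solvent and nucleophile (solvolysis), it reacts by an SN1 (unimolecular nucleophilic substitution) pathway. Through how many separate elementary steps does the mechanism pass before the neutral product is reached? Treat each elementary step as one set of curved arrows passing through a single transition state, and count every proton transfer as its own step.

4

Step 1: Unassisted departure of I⁻ (taking the C–I bonding pair) generates a secondary carbocation.
Step 2: A 1,2-hydride shift from the adjacent isopropyl carbon moves the positive charge from the secondary centre to an adjacent carbon, generating a more stable tertiary carbocation.
Step 3: A lone pair on the oxygen of CH3CH2OH attacks the carbocation, forming a new C–O σ-bond and an oxonium ion.
Step 4: A second solvent molecule removes the proton on oxygen, giving the neutral ether product.
Total: 4 elementary steps.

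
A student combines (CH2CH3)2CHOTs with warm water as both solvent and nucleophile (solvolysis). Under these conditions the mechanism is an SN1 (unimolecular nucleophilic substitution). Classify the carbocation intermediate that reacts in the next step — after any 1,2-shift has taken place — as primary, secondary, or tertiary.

secondary

Step 1: The C–O bond breaks with both electrons going to the tosylate; TsO⁻ leaves and a secondary carbocation remains.
No single 1,2-shift to an adjacent carbon would give a more-substituted cation, so no rearrangement occurs.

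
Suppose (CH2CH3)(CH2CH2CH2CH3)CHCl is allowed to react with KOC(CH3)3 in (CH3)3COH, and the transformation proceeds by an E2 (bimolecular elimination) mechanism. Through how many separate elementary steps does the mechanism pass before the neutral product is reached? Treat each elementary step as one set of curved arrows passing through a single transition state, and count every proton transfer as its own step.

Step 1: In one step, (CH3)3CO⁻ pulls off a β-proton, the C–Cl bond cleaves, and a C=C double bond forms between the α- and β-carbons (E2, anti elimination).
Total: 1 elementary step.

1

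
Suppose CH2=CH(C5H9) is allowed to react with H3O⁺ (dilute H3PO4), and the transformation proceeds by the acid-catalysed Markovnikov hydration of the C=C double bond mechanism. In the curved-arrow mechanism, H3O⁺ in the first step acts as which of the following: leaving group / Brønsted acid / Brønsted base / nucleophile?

Step 1: The π electrons of the C=C bond attack a proton of H3O⁺; Markovnikov addition places the new C–H on the less-substituted alkene carbon, so the positive charge ends up on the more-substituted carbon — a secondary carbocation. H2O is released.
H3O⁺ in the first step donates a proton in a proton-transfer step — a Brønsted acid.

Brønsted acid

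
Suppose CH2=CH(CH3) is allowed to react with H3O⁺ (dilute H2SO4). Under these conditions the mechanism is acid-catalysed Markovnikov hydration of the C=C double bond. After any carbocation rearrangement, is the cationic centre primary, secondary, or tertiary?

secondary

Step 1: Protonation of the alkene by H3O⁺: the π bond acts as the nucleophile and picks up H⁺, giving the more stable (Markovnikov) secondary carbocation. H2O is released.
No single 1,2-shift to an adjacent carbon would give a more-substituted cation, so no rearrangement occurs.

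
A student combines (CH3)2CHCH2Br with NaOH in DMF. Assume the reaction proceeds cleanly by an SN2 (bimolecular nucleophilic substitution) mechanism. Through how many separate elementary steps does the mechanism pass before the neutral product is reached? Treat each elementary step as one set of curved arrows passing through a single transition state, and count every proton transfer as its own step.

1

Step 1: Backside attack by OH⁻ on the carbon bearing the bromide: the new C–O bond forms as the C–Br bond breaks, with Walden inversion at carbon.
Total: 1 elementary step.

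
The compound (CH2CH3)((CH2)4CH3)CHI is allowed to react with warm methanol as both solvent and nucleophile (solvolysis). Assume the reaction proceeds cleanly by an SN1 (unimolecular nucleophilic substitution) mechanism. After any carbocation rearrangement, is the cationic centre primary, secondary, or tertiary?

secondary

Step 1: The C–I bond breaks with both electrons going to the iodide; I⁻ leaves and a secondary carbocation remains.
No single 1,2-shift to an adjacent carbon would give a more-substituted cation, so no rearrangement occurs.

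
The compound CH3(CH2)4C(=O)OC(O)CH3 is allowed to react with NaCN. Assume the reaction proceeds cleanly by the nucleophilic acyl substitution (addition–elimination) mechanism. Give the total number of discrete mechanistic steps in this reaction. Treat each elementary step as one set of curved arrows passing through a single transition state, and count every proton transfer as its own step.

2

Step 1: CN⁻ adds to the carbonyl carbon; the C=O π electrons shift onto oxygen and a tetrahedral alkoxide intermediate forms.
Step 2: An oxygen lone pair re-forms the C=O π bond as the C–O σ-bond breaks; CH3CO2⁻ is expelled.
Total: 2 elementary steps.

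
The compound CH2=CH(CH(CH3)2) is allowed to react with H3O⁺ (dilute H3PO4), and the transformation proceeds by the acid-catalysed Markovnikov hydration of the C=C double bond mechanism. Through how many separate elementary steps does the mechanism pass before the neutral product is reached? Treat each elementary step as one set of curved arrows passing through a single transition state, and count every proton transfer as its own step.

Step 1: Electrophilic addition begins with the π(C=C) electrons forming a bond to the proton of H3O⁺. Following Markovnikov's rule, the resulting cation is secondary. H2O is released.
Step 2: A hydride (H with its bonding pair) migrates from the adjacent isopropyl carbon to the cationic centre — a 1,2-hydride shift — upgrading the secondary cation to a tertiary one.
Step 3: Nucleophilic capture of the cation by H2O produces the protonated alcohol (an oxonium ion).
Step 4: Deprotonation of the oxonium ion by a water molecule delivers the neutral alcohol and regenerates the acid catalyst.
Total: 4 elementary steps.

4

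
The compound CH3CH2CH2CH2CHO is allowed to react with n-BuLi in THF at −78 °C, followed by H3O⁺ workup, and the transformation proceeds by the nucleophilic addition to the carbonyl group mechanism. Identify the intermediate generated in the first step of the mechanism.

tetrahedral alkoxide intermediate

Step 1: the carbanion-like carbon of n-BuLi attacks the sp² carbonyl carbon; the C=O π bond breaks and the electrons end up as a lone pair on the alkoxide oxygen of the tetrahedral intermediate.
After step 1 the species present is a tetrahedral alkoxide intermediate.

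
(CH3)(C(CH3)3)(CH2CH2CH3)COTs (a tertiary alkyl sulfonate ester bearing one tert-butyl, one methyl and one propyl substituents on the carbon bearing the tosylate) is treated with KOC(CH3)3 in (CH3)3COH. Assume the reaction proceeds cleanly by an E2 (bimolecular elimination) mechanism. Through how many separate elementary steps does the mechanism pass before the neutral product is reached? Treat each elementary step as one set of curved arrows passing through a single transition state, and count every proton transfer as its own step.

Step 1: The strong base (CH3)3CO⁻ removes a β-hydrogen; in the same concerted event the electrons of the breaking C–H bond form the new π(C=C) bond and the C–O σ-bond breaks, expelling TsO⁻. Anti-periplanar geometry; one transition state.
Total: 1 elementary step.

1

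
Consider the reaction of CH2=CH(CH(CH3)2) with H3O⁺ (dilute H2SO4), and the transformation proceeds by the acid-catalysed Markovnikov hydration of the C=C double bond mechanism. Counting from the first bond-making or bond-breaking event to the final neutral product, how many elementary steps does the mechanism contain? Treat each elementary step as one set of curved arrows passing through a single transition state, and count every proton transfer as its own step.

4

Step 1: Protonation of the alkene by H3O⁺: the π bond acts as the nucleophile and picks up H⁺, giving the more stable (Markovnikov) secondary carbocation. H2O is released.
Step 2: Carbocation rearrangement: a 1,2-hydride shift from the adjacent isopropyl carbon converts the initially-formed secondary cation into the more stable tertiary cation.
Step 3: Water acts as the nucleophile: an oxygen lone pair bonds to the cationic carbon, giving an oxonium-ion intermediate.
Step 4: Deprotonation of the oxonium ion by a water molecule delivers the neutral alcohol and regenerates the acid catalyst.
Total: 4 elementary steps.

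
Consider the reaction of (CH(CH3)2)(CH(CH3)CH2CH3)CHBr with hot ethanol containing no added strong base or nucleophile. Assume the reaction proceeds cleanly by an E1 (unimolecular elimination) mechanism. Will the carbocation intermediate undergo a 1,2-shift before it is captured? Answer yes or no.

yes

The first-formed carbocation is secondary.
The adjacent sec-butyl carbon already bears 2 other carbon substituents and has a hydrogen to migrate; after a 1,2-hydride shift from that carbon the positive charge sits on a tertiary centre.
Tertiary is more stable than secondary, so the shift occurs.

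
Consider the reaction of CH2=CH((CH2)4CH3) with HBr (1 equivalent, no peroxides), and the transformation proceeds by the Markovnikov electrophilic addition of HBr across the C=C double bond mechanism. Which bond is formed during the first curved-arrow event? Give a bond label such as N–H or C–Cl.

Step 1: The π electrons of the C=C bond attack a proton of HBr; Markovnikov addition places the new C–H on the less-substituted alkene carbon, so the positive charge ends up on the more-substituted carbon — a secondary carbocation. The H–Br bond breaks heterolytically, releasing Br⁻.
The bond formed in this step is the C–H bond.

C–H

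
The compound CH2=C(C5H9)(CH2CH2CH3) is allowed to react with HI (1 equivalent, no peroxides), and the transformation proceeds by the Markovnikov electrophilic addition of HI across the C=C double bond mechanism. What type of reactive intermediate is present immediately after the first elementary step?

Step 1: The π electrons of the C=C bond attack a proton of HI; Markovnikov addition places the new C–H on the less-substituted alkene carbon, so the positive charge ends up on the more-substituted carbon — a tertiary carbocation. The H–I bond breaks heterolytically, releasing I⁻.
After step 1 the species present is a tertiary carbocation.

tertiary carbocation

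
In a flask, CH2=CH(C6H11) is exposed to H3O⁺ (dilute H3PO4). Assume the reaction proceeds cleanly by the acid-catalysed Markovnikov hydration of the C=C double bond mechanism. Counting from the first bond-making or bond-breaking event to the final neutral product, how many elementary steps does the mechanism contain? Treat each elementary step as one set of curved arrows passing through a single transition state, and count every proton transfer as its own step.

4

Step 1: The π electrons of the C=C bond attack a proton of H3O⁺; Markovnikov addition places the new C–H on the less-substituted alkene carbon, so the positive charge ends up on the more-substituted carbon — a secondary carbocation. H2O is released.
Step 2: Carbocation rearrangement: a 1,2-hydride shift from the adjacent cyclohexyl carbon converts the initially-formed secondary cation into the more stable tertiary cation.
Step 3: Nucleophilic capture of the cation by H2O produces the protonated alcohol (an oxonium ion).
Step 4: Deprotonation of the oxonium ion by a water molecule delivers the neutral alcohol and regenerates the acid catalyst.
Total: 4 elementary steps.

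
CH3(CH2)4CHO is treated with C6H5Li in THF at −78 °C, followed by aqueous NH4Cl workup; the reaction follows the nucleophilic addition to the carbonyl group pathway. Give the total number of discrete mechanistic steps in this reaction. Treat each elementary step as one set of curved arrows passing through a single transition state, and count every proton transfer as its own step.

2

Step 1: A lone pair / filled orbital on the carbanion-like carbon of C6H5Li attacks the electrophilic carbonyl carbon; the π(C=O) electrons shift onto oxygen, producing a tetrahedral alkoxide intermediate.
Step 2: The alkoxide picks up a proton during aqueous NH4Cl workup to yield an alcohol.
Total: 2 elementary steps.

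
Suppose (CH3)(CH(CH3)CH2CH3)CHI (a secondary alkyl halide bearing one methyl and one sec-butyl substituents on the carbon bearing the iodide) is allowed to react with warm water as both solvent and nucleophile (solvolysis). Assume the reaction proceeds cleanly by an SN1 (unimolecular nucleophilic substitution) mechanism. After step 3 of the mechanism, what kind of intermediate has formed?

Step 1: Unassisted departure of I⁻ (taking the C–I bonding pair) generates a secondary carbocation.
Step 2: Carbocation rearrangement: a 1,2-hydride shift from the adjacent sec-butyl carbon converts the initially-formed secondary cation into the more stable tertiary cation.
Step 3: Nucleophilic capture: the oxygen of H2O bonds to the cationic carbon, producing an oxonium-ion intermediate.
After step 3 the species present is an oxonium ion.

oxonium ion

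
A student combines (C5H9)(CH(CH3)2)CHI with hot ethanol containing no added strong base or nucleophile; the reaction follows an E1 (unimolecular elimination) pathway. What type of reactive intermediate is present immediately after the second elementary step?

tertiary carbocation

Step 1: Ionisation: the C–I σ-bond cleaves heterolytically; both bonding electrons depart with I⁻, leaving a secondary carbocation at the α-carbon.
Step 2: Carbocation rearrangement: a 1,2-hydride shift from the adjacent isopropyl carbon converts the initially-formed secondary cation into the more stable tertiary cation.
After step 2 the species present is a tertiary carbocation.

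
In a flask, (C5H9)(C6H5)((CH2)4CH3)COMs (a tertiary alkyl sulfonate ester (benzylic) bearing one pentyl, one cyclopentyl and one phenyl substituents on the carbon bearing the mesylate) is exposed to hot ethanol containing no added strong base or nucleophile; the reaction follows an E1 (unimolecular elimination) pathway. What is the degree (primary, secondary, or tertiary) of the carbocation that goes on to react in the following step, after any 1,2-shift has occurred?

Step 1: Ionisation: the C–O σ-bond cleaves heterolytically; both bonding electrons depart with MsO⁻, leaving a tertiary carbocation at the α-carbon.
No single 1,2-shift to an adjacent carbon would give a more-substituted cation, so no rearrangement occurs.

tertiary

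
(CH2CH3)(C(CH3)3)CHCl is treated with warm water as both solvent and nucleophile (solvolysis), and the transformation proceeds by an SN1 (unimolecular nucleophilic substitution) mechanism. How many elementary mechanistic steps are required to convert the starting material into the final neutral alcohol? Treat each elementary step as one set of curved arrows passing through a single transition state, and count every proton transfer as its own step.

Step 1: Unassisted departure of Cl⁻ (taking the C–Cl bonding pair) generates a secondary carbocation.
Step 2: A 1,2-methyl shift from the adjacent tert-butyl carbon moves the positive charge from the secondary centre to an adjacent carbon, generating a more stable tertiary carbocation.
Step 3: Nucleophilic capture: the oxygen of H2O bonds to the cationic carbon, producing an oxonium-ion intermediate.
Step 4: Proton transfer from the O–H of the oxonium ion to a solvent molecule delivers the neutral alcohol.
Total: 4 elementary steps.

4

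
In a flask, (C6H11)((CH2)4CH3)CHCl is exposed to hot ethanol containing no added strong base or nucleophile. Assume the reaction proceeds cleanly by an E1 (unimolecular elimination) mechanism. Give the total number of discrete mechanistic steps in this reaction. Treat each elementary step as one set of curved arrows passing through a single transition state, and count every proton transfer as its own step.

3

Step 1: Ionisation: the C–Cl σ-bond cleaves heterolytically; both bonding electrons depart with Cl⁻, leaving a secondary carbocation at the α-carbon.
Step 2: A 1,2-hydride shift from the adjacent cyclohexyl carbon moves the positive charge from the secondary centre to an adjacent carbon, generating a more stable tertiary carbocation.
Step 3: Loss of a β-proton to an ethanol molecule of the solvent: the C–H bonding pair collapses toward the cationic carbon to form the C=C π bond, yielding the alkene.
Total: 3 elementary steps.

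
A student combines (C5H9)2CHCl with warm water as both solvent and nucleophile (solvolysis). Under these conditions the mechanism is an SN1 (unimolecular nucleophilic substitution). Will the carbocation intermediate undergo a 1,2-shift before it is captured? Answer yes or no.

The first-formed carbocation is secondary.
The adjacent cyclopentyl carbon already bears 2 other carbon substituents and has a hydrogen to migrate; after a 1,2-hydride shift from that carbon the positive charge sits on a tertiary centre.
Tertiary is more stable than secondary, so the shift occurs.

yes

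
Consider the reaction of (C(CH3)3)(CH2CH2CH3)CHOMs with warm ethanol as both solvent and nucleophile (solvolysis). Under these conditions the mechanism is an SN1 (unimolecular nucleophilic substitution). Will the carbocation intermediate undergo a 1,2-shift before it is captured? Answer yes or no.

yes

The first-formed carbocation is secondary.
The adjacent tert-butyl carbon has no hydrogen but bears methyl groups; migration of one methyl with its bonding pair (a 1,2-methyl shift) places the charge on a tertiary centre.
Tertiary is more stable than secondary, so the shift occurs.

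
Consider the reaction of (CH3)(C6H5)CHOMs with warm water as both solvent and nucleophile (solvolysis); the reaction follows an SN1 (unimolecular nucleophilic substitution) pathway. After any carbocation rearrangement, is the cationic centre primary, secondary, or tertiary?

secondary

Step 1: Rate-determining heterolysis of the C–O bond gives MsO⁻ and a secondary carbocation.
No single 1,2-shift to an adjacent carbon would give a more-substituted cation, so no rearrangement occurs.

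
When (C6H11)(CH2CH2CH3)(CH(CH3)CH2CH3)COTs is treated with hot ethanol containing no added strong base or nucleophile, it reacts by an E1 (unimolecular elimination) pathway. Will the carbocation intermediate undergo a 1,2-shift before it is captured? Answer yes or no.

The first-formed carbocation is tertiary.
No single 1,2-shift to an adjacent carbon would produce a more-substituted cation than the one already present, so no rearrangement occurs.

no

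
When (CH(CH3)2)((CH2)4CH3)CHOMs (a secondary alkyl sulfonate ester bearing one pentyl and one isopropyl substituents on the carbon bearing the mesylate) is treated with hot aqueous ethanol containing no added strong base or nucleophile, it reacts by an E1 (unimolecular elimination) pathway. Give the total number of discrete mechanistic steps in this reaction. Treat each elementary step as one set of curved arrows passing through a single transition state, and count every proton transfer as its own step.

3

Step 1: Unassisted departure of MsO⁻ (taking the C–O bonding pair) generates a secondary carbocation.
Step 2: A hydride (H with its bonding pair) migrates from the adjacent isopropyl carbon to the cationic centre — a 1,2-hydride shift — upgrading the secondary cation to a tertiary one.
Step 3: A water (or ethanol) molecule (solvent) deprotonates a β-carbon; as the C–H bond breaks, those electrons form the new alkene π bond.
Total: 3 elementary steps.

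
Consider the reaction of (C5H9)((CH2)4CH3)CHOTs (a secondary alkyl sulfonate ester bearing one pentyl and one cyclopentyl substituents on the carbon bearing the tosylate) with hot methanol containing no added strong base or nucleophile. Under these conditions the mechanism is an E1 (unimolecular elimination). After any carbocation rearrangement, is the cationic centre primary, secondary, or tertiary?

tertiary

Step 1: Rate-determining heterolysis of the C–O bond gives TsO⁻ and a secondary carbocation.
Step 2: Carbocation rearrangement: a 1,2-hydride shift from the adjacent cyclopentyl carbon converts the initially-formed secondary cation into the more stable tertiary cation.
The cation rearranges from secondary to tertiary via a 1,2-hydride shift from the adjacent cyclopentyl carbon; the tertiary cation is what reacts next.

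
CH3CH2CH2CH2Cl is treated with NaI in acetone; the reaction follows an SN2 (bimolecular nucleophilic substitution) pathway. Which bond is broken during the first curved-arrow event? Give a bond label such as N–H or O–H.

Step 1: The iodide nucleophile donates a lone pair from I to the α-carbon in a backside attack; simultaneously the C–Cl σ-bond breaks and both of its electrons leave with Cl⁻. One concerted step with inversion of configuration.
The bond broken in this step is the C–Cl bond.

C–Cl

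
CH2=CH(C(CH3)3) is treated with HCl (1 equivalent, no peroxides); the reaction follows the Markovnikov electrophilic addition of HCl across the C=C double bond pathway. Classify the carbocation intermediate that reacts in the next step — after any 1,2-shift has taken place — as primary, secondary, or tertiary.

tertiary

Step 1: The π electrons of the C=C bond attack a proton of HCl; Markovnikov addition places the new C–H on the less-substituted alkene carbon, so the positive charge ends up on the more-substituted carbon — a secondary carbocation. The H–Cl bond breaks heterolytically, releasing Cl⁻.
Step 2: A methyl group with its bonding pair migrates from the adjacent tert-butyl carbon to the cationic centre — a 1,2-methyl shift — upgrading the secondary cation to a tertiary one.
The cation rearranges from secondary to tertiary via a 1,2-methyl shift from the adjacent tert-butyl carbon; the tertiary cation is what reacts next.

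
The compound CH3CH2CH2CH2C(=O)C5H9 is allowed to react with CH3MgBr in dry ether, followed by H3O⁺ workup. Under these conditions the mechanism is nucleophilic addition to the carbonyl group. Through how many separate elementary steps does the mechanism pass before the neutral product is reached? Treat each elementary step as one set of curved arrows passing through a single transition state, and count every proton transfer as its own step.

2

Step 1: Nucleophilic addition: the carbanion-like carbon of CH3MgBr adds to the carbonyl carbon, pushing the π(C=O) electron pair onto oxygen and giving a tetrahedral alkoxide.
Step 2: Protonation of the alkoxide by H3O⁺ workup furnishes an alcohol.
Total: 2 elementary steps.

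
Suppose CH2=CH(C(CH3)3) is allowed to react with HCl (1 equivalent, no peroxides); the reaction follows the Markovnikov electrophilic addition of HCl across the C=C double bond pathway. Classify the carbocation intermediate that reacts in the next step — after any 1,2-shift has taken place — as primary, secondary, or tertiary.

Step 1: The π electrons of the C=C bond attack a proton of HCl; Markovnikov addition places the new C–H on the less-substituted alkene carbon, so the positive charge ends up on the more-substituted carbon — a secondary carbocation. The H–Cl bond breaks heterolytically, releasing Cl⁻.
Step 2: A methyl group with its bonding pair migrates from the adjacent tert-butyl carbon to the cationic centre — a 1,2-methyl shift — upgrading the secondary cation to a tertiary one.
The cation rearranges from secondary to tertiary via a 1,2-methyl shift from the adjacent tert-butyl carbon; the tertiary cation is what reacts next.

tertiary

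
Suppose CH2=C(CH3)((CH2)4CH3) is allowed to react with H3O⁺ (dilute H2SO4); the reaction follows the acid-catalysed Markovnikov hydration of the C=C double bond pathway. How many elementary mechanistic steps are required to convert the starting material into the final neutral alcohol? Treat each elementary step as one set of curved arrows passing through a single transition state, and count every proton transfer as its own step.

3

Step 1: The π electrons of the C=C bond attack a proton of H3O⁺; Markovnikov addition places the new C–H on the less-substituted alkene carbon, so the positive charge ends up on the more-substituted carbon — a tertiary carbocation. H2O is released.
(No 1,2-shift: no single shift to an adjacent carbon would give a more stable cation.)
Step 2: Nucleophilic capture of the cation by H2O produces the protonated alcohol (an oxonium ion).
Step 3: Proton transfer from the O–H of the oxonium ion to H2O completes the catalytic cycle and yields the alcohol.
Total: 3 elementary steps.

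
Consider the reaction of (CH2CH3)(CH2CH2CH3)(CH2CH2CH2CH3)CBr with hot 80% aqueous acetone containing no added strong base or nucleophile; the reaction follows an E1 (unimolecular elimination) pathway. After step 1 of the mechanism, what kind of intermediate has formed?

tertiary carbocation

Step 1: The C–Br bond breaks with both electrons going to the bromide; Br⁻ leaves and a tertiary carbocation remains.
After step 1 the species present is a tertiary carbocation.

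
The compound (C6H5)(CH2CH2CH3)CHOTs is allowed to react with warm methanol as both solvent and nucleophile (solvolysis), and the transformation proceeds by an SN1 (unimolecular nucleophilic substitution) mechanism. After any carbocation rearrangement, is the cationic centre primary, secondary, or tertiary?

Step 1: The C–O bond breaks with both electrons going to the tosylate; TsO⁻ leaves and a secondary carbocation remains.
No single 1,2-shift to an adjacent carbon would give a more-substituted cation, so no rearrangement occurs.

secondary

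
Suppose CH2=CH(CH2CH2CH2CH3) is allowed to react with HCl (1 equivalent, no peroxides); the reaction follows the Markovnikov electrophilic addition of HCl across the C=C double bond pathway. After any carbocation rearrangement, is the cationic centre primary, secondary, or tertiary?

secondary

Step 1: The π electrons of the C=C bond attack a proton of HCl; Markovnikov addition places the new C–H on the less-substituted alkene carbon, so the positive charge ends up on the more-substituted carbon — a secondary carbocation. The H–Cl bond breaks heterolytically, releasing Cl⁻.
No single 1,2-shift to an adjacent carbon would give a more-substituted cation, so no rearrangement occurs.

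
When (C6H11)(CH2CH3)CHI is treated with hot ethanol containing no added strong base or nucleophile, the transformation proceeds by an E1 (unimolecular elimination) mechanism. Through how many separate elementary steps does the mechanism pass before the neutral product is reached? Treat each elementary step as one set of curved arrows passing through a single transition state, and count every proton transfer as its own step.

3

Step 1: Unassisted departure of I⁻ (taking the C–I bonding pair) generates a secondary carbocation.
Step 2: A hydride (H with its bonding pair) migrates from the adjacent cyclohexyl carbon to the cationic centre — a 1,2-hydride shift — upgrading the secondary cation to a tertiary one.
Step 3: An ethanol molecule (solvent) deprotonates a β-carbon; as the C–H bond breaks, those electrons form the new alkene π bond.
Total: 3 elementary steps.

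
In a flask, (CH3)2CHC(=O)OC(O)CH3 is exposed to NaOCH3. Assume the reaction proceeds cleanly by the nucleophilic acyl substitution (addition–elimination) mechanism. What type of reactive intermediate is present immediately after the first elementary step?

tetrahedral intermediate

Step 1: Nucleophilic addition of CH3O⁻ to the acyl carbon breaks the π(C=O) bond and yields a tetrahedral, anionic intermediate.
After step 1 the species present is a tetrahedral intermediate.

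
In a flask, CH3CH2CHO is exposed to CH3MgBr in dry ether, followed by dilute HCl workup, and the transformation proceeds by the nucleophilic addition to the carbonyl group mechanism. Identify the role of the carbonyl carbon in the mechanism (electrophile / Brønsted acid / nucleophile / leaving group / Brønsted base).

electrophile

Step 1: Nucleophilic addition: the carbanion-like carbon of CH3MgBr adds to the carbonyl carbon, pushing the π(C=O) electron pair onto oxygen and giving a tetrahedral alkoxide.
The carbonyl carbon accepts an electron pair into an empty or π* orbital — it is the electrophile.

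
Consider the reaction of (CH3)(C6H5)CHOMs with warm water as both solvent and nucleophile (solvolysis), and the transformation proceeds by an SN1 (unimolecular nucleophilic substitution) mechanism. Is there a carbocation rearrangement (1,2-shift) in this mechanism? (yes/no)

The first-formed carbocation is secondary.
No single 1,2-shift to an adjacent carbon would produce a more-substituted cation than the one already present, so no rearrangement occurs.

no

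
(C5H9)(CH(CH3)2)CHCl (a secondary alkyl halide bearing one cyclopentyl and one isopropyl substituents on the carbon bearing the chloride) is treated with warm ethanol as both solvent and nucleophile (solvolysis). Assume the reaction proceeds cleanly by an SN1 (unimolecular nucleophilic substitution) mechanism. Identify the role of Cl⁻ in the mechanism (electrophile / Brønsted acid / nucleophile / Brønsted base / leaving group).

Step 1: Rate-determining heterolysis of the C–Cl bond gives Cl⁻ and a secondary carbocation.
Cl⁻ departs with both electrons of the breaking σ-bond — that is the definition of a leaving group.

leaving group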